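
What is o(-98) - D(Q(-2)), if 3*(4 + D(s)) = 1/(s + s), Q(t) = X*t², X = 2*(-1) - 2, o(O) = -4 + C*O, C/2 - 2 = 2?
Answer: -75263/96 ≈ -783.99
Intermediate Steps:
C = 8 (C = 4 + 2*2 = 4 + 4 = 8)
o(O) = -4 + 8*O
X = -4 (X = -2 - 2 = -4)
Q(t) = -4*t²
D(s) = -4 + 1/(6*s) (D(s) = -4 + 1/(3*(s + s)) = -4 + 1/(3*((2*s))) = -4 + (1/(2*s))/3 = -4 + 1/(6*s))
o(-98) - D(Q(-2)) = (-4 + 8*(-98)) - (-4 + 1/(6*((-4*(-2)²)))) = (-4 - 784) - (-4 + 1/(6*((-4*4)))) = -788 - (-4 + (⅙)/(-16)) = -788 - (-4 + (⅙)*(-1/16)) = -788 - (-4 - 1/96) = -788 - 1*(-385/96) = -788 + 385/96 = -75263/96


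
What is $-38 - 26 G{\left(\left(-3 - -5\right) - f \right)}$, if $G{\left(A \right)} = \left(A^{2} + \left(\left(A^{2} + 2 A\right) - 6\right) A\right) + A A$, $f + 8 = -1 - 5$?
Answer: $-130662$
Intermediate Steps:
$f = -14$ ($f = -8 - 6 = -14$)
$G{\left(A \right)} = 2 A^{2} + A \left(-6 + A^{2} + 2 A\right)$ ($G{\left(A \right)} = \left(A^{2} + \left(-6 + A^{2} + 2 A\right) A\right) + A^{2} = \left(A^{2} + A \left(-6 + A^{2} + 2 A\right)\right) + A^{2} = 2 A^{2} + A \left(-6 + A^{2} + 2 A\right)$)
$-38 - 26 G{\left(\left(-3 - -5\right) - f \right)} = -38 - 26 \left(\left(-3 - -5\right) - -14\right) \left(-6 + \left(\left(-3 - -5\right) - -14\right)^{2} + 4 \left(\left(-3 - -5\right) - -14\right)\right) = -38 - 26 \left(\left(-3 + 5\right) + 14\right) \left(-6 + \left(\left(-3 + 5\right) + 14\right)^{2} + 4 \left(\left(-3 + 5\right) + 14\right)\right) = -38 - 26 \left(2 + 14\right) \left(-6 + \left(2 + 14\right)^{2} + 4 \left(2 + 14\right)\right) = -38 - 26 \cdot 16 \left(-6 + 16^{2} + 4 \cdot 16\right) = -38 - 26 \cdot 16 \left(-6 + 256 + 64\right) = -38 - 26 \cdot 16 \cdot 314 = -38 - 130624 = -130662$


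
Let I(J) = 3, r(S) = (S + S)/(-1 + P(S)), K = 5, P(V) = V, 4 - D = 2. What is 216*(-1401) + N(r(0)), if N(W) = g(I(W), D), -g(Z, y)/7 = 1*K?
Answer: -302651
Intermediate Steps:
D = 2 (D = 4 - 1*2 = 4 - 2 = 2)
r(S) = 2*S/(-1 + S) (r(S) = (S + S)/(-1 + S) = (2*S)/(-1 + S) = 2*S/(-1 + S))
g(Z, y) = -35 (g(Z, y) = -7*5 = -35)
N(W) = -35
216*(-1401) + N(r(0)) = 216*(-1401) - 35 = -302616 - 35 = -302651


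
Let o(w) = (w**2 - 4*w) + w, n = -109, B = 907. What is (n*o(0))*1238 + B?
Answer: 907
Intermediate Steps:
o(w) = w**2 - 3*w
(n*o(0))*1238 + B = -0*(-3 + 0)*1238 + 907 = -0*(-3)*1238 + 907 = -109*0*1238 + 907 = 0*1238 + 907 = 0 + 907 = 907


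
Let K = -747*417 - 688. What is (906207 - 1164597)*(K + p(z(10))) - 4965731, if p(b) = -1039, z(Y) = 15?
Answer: 80929500409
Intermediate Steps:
K = -312187 (K = -311499 - 688 = -312187)
(906207 - 1164597)*(K + p(z(10))) - 4965731 = (906207 - 1164597)*(-312187 - 1039) - 4965731 = -258390*(-313226) - 4965731 = 80934466140 - 4965731 = 80929500409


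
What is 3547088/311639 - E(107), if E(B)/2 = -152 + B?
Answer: 31594598/311639 ≈ 101.38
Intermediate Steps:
E(B) = -304 + 2*B (E(B) = 2*(-152 + B) = -304 + 2*B)
3547088/311639 - E(107) = 3547088/311639 - (-304 + 2*107) = 3547088*(1/311639) - (-304 + 214) = 3547088/311639 - 1*(-90) = 3547088/311639 + 90 = 31594598/311639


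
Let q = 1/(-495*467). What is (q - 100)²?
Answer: 534372618483001/53437257225 ≈ 10000.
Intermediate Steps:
q = -1/231165 (q = -1/495*1/467 = -1/231165 ≈ -4.3259e-6)
(q - 100)² = (-1/231165 - 100)² = (-23116501/231165)² = 534372618483001/53437257225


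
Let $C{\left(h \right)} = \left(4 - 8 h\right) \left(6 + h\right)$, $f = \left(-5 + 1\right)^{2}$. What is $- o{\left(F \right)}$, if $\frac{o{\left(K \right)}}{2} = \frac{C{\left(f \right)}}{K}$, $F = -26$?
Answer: $- \frac{2728}{13} \approx -209.85$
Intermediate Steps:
$f = 16$ ($f = \left(-4\right)^{2} = 16$)
$o{\left(K \right)} = - \frac{5456}{K}$ ($o{\left(K \right)} = 2 \frac{24 - 704 - 8 \cdot 16^{2}}{K} = 2 \frac{24 - 704 - 2048}{K} = 2 \left(- \frac{2728}{K}\right) = - \frac{5456}{K}$)
$- o{\left(F \right)} = - \frac{-5456}{-26} = - \frac{\left(-5456\right) \left(-1\right)}{26} = \left(-1\right) \frac{2728}{13} = - \frac{2728}{13}$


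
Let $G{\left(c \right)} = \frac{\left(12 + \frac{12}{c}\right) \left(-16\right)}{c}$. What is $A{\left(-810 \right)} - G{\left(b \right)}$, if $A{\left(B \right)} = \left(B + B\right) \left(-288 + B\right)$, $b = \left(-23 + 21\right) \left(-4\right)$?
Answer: $1778787$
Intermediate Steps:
$b = 8$ ($b = \left(-2\right) \left(-4\right) = 8$)
$A{\left(B \right)} = 2 B \left(-288 + B\right)$
$G{\left(c \right)} = \frac{-192 - \frac{192}{c}}{c}$
$A{\left(-810 \right)} - G{\left(b \right)} = 2 \left(-810\right) \left(-288 - 810\right) - \frac{192 \left(-1 - 8\right)}{64} = 2 \left(-810\right) \left(-1098\right) - 192 \cdot \frac{1}{64} \left(-1 - 8\right) = 1778760 - 192 \cdot \frac{1}{64} \left(-9\right) = 1778760 - -27 = 1778760 + 27 = 1778787$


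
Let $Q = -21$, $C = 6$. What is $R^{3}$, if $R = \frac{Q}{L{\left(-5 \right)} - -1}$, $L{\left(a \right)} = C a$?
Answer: $\frac{9261}{24389} \approx 0.37972$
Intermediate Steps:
$L{\left(a \right)} = 6 a$
$R = \frac{21}{29}$ ($R = - \frac{21}{6 \left(-5\right) - -1} = - \frac{21}{-30 + 1} = - \frac{21}{-29} = \left(-21\right) \left(- \frac{1}{29}\right) = \frac{21}{29} \approx 0.72414$)
$R^{3} = \left(\frac{21}{29}\right)^{3} = \frac{9261}{24389}$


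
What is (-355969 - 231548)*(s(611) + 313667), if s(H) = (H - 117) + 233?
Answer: -184711819698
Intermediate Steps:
s(H) = 116 + H (s(H) = (-117 + H) + 233 = 116 + H)
(-355969 - 231548)*(s(611) + 313667) = (-355969 - 231548)*((116 + 611) + 313667) = -587517*(727 + 313667) = -587517*314394 = -184711819698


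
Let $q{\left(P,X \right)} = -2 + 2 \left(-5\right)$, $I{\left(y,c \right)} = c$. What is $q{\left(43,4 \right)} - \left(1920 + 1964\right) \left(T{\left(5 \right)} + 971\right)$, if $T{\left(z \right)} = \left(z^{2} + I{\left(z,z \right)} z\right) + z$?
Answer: $-3984996$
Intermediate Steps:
$T{\left(z \right)} = z + 2 z^{2}$ ($T{\left(z \right)} = \left(z^{2} + z z\right) + z = \left(z^{2} + z^{2}\right) + z = 2 z^{2} + z = z + 2 z^{2}$)
$q{\left(P,X \right)} = -12$ ($q{\left(P,X \right)} = -2 - 10 = -12$)
$q{\left(43,4 \right)} - \left(1920 + 1964\right) \left(T{\left(5 \right)} + 971\right) = -12 - \left(1920 + 1964\right) \left(5 \left(1 + 2 \cdot 5\right) + 971\right) = -12 - 3884 \left(5 \left(1 + 10\right) + 971\right) = -12 - 3884 \left(5 \cdot 11 + 971\right) = -12 - 3884 \left(55 + 971\right) = -12 - 3884 \cdot 1026 = -12 - 3984984 = -3984996$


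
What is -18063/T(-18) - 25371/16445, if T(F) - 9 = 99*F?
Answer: 28007028/3239665 ≈ 8.6450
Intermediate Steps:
T(F) = 9 + 99*F
-18063/T(-18) - 25371/16445 = -18063/(9 + 99*(-18)) - 25371/16445 = -18063/(9 - 1782) - 25371*1/16445 = -18063/(-1773) - 25371/16445 = -18063*(-1/1773) - 25371/16445 = 2007/197 - 25371/16445 = 28007028/3239665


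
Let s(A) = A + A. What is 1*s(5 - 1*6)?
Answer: -2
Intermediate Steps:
s(A) = 2*A
1*s(5 - 1*6) = 1*(2*(5 - 1*6)) = 1*(2*(5 - 6)) = 1*(2*(-1)) = 1*(-2) = -2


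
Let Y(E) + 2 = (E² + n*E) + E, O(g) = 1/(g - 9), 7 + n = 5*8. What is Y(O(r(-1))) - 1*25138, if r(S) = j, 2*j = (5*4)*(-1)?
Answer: -9076185/361 ≈ -25142.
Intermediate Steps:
j = -10 (j = ((5*4)*(-1))/2 = (20*(-1))/2 = (½)*(-20) = -10)
r(S) = -10
n = 33 (n = -7 + 5*8 = -7 + 40 = 33)
O(g) = 1/(-9 + g)
Y(E) = -2 + E² + 34*E (Y(E) = -2 + ((E² + 33*E) + E) = -2 + (E² + 34*E) = -2 + E² + 34*E)
Y(O(r(-1))) - 1*25138 = (-2 + (1/(-9 - 10))² + 34/(-9 - 10)) - 1*25138 = (-2 + (1/(-19))² + 34/(-19)) - 25138 = (-2 + (-1/19)² + 34*(-1/19)) - 25138 = (-2 + 1/361 - 34/19) - 25138 = -1367/361 - 25138 = -9076185/361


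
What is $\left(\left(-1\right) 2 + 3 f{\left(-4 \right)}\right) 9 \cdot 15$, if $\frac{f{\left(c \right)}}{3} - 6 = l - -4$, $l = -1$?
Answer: $10665$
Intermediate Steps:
$f{\left(c \right)} = 27$ ($f{\left(c \right)} = 18 + 3 \left(-1 - -4\right) = 18 + 3 \left(-1 + 4\right) = 18 + 3 \cdot 3 = 18 + 9 = 27$)
$\left(\left(-1\right) 2 + 3 f{\left(-4 \right)}\right) 9 \cdot 15 = \left(\left(-1\right) 2 + 3 \cdot 27\right) 9 \cdot 15 = \left(-2 + 81\right) 9 \cdot 15 = 79 \cdot 9 \cdot 15 = 711 \cdot 15 = 10665$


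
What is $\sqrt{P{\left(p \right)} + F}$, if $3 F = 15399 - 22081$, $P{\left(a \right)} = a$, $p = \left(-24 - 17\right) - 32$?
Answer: $\frac{i \sqrt{20703}}{3} \approx 47.962 i$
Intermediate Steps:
$p = -73$ ($p = -41 - 32 = -73$)
$F = - \frac{6682}{3}$ ($F = \frac{15399 - 22081}{3} = \frac{1}{3} \left(-6682\right) = - \frac{6682}{3} \approx -2227.3$)
$\sqrt{P{\left(p \right)} + F} = \sqrt{-73 - \frac{6682}{3}} = \sqrt{- \frac{6901}{3}} = \frac{i \sqrt{20703}}{3}$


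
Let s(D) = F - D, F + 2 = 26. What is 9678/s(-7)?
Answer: 9678/31 ≈ 312.19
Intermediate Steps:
F = 24 (F = -2 + 26 = 24)
s(D) = 24 - D
9678/s(-7) = 9678/(24 - 1*(-7)) = 9678/(24 + 7) = 9678/31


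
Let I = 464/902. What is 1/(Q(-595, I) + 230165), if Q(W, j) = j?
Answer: 451/103804647 ≈ 4.3447e-6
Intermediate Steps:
I = 232/451 (I = 464*(1/902) = 232/451 ≈ 0.51441)
1/(Q(-595, I) + 230165) = 1/(232/451 + 230165) = 1/(103804647/451) = 451/103804647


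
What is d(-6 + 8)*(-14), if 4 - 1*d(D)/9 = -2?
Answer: -756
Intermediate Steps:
d(D) = 54 (d(D) = 36 - 9*(-2) = 36 + 18 = 54)
d(-6 + 8)*(-14) = 54*(-14) = -756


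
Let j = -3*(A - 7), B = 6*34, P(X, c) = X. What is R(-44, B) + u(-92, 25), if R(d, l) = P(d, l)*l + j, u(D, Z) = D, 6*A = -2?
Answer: -9046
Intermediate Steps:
A = -1/3 (A = (1/6)*(-2) = -1/3 ≈ -0.33333)
B = 204
j = 22 (j = -3*(-1/3 - 7) = -3*(-22/3) = 22)
R(d, l) = 22 + d*l (R(d, l) = d*l + 22 = 22 + d*l)
R(-44, B) + u(-92, 25) = (22 - 44*204) - 92 = (22 - 8976) - 92 = -8954 - 92 = -9046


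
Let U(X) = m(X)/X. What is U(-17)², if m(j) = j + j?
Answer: 4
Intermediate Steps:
m(j) = 2*j
U(X) = 2 (U(X) = (2*X)/X = 2)
U(-17)² = 2² = 4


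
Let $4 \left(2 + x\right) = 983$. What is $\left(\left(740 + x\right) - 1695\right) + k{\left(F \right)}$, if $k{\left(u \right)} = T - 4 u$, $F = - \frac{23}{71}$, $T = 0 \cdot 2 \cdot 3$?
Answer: $- \frac{201627}{284} \approx -709.95$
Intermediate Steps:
$x = \frac{975}{4}$ ($x = -2 + \frac{1}{4} \cdot 983 = -2 + \frac{983}{4} = \frac{975}{4} \approx 243.75$)
$T = 0$ ($T = 0 \cdot 3 = 0$)
$F = - \frac{23}{71}$ ($F = \left(-23\right) \frac{1}{71} = - \frac{23}{71} \approx -0.32394$)
$k{\left(u \right)} = - 4 u$ ($k{\left(u \right)} = 0 - 4 u = - 4 u$)
$\left(\left(740 + x\right) - 1695\right) + k{\left(F \right)} = \left(\left(740 + \frac{975}{4}\right) - 1695\right) - - \frac{92}{71} = \left(\frac{3935}{4} - 1695\right) + \frac{92}{71} = - \frac{2845}{4} + \frac{92}{71} = - \frac{201627}{284}$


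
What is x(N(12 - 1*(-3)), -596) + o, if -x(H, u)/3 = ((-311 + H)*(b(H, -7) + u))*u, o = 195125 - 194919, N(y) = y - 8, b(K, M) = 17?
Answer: 314716814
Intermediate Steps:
N(y) = -8 + y
o = 206
x(H, u) = -3*u*(-311 + H)*(17 + u) (x(H, u) = -3*(-311 + H)*(17 + u)*u = -3*u*(-311 + H)*(17 + u))
x(N(12 - 1*(-3)), -596) + o = 3*(-596)*(5287 - 17*(-8 + (12 - 1*(-3))) + 311*(-596) - 1*(-8 + (12 - 1*(-3)))*(-596)) + 206 = 3*(-596)*(5287 - 17*(-8 + (12 + 3)) - 185356 - 1*(-8 + (12 + 3))*(-596)) + 206 = 3*(-596)*(5287 - 17*(-8 + 15) - 185356 - 1*(-8 + 15)*(-596)) + 206 = 3*(-596)*(5287 - 17*7 - 185356 - 1*7*(-596)) + 206 = 3*(-596)*(5287 - 119 - 185356 + 4172) + 206 = 3*(-596)*(-176016) + 206 = 314716608 + 206 = 314716814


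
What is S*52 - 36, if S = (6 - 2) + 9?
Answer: 640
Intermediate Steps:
S = 13 (S = 4 + 9 = 13)
S*52 - 36 = 13*52 - 36 = 676 - 36 = 640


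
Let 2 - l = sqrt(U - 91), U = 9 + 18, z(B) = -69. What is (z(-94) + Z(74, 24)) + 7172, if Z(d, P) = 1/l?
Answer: 241503/34 + 2*I/17 ≈ 7103.0 + 0.11765*I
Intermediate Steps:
U = 27
l = 2 - 8*I (l = 2 - sqrt(27 - 91) = 2 - sqrt(-64) = 2 - 8*I ≈ 2.0 - 8.0*I)
Z(d, P) = (2 + 8*I)/68 (Z(d, P) = 1/(2 - 8*I) = (2 + 8*I)/68)
(z(-94) + Z(74, 24)) + 7172 = (-69 + (1/34 + 2*I/17)) + 7172 = (-2345/34 + 2*I/17) + 7172 = 241503/34 + 2*I/17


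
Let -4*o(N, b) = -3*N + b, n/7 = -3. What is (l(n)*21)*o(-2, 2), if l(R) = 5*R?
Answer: 4410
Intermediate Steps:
n = -21 (n = 7*(-3) = -21)
o(N, b) = -b/4 + 3*N/4 (o(N, b) = -(-3*N + b)/4 = -(b - 3*N)/4 = -b/4 + 3*N/4)
(l(n)*21)*o(-2, 2) = ((5*(-21))*21)*(-1/4*2 + (3/4)*(-2)) = (-105*21)*(-1/2 - 3/2) = -2205*(-2) = 4410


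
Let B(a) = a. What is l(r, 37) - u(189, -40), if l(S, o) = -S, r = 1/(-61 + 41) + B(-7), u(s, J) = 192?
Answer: -3699/20 ≈ -184.95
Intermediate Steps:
r = -141/20 (r = 1/(-61 + 41) - 7 = 1/(-20) - 7 = -1/20 - 7 = -141/20 ≈ -7.0500)
l(r, 37) - u(189, -40) = -1*(-141/20) - 1*192 = 141/20 - 192 = -3699/20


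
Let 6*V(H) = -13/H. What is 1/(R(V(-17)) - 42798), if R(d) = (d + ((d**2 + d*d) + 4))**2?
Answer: -6765201/289419999998 ≈ -2.3375e-5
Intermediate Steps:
V(H) = -13/(6*H) (V(H) = (-13/H)/6 = -13/(6*H))
R(d) = (4 + d + 2*d**2)**2 (R(d) = (d + ((d**2 + d**2) + 4))**2 = (d + (2*d**2 + 4))**2 = (d + (4 + 2*d**2))**2 = (4 + d + 2*d**2)**2)
1/(R(V(-17)) - 42798) = 1/((4 - 13/6/(-17) + 2*(-13/6/(-17))**2)**2 - 42798) = 1/((4 - 13/6*(-1/17) + 2*(-13/6*(-1/17))**2)**2 - 42798) = 1/((4 + 13/102 + 2*(13/102)**2)**2 - 42798) = 1/((4 + 13/102 + 2*(169/10404))**2 - 42798) = 1/((4 + 13/102 + 169/5202)**2 - 42798) = 1/((10820/2601)**2 - 42798) = 1/(117072400/6765201 - 42798) = 1/(-289419999998/6765201) = -6765201/289419999998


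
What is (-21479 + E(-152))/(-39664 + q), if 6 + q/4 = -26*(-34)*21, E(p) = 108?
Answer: -21371/34568 ≈ -0.61823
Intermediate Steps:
q = 74232 (q = -24 + 4*(-26*(-34)*21) = -24 + 4*(884*21) = -24 + 4*18564 = -24 + 74256 = 74232)
(-21479 + E(-152))/(-39664 + q) = (-21479 + 108)/(-39664 + 74232) = -21371/34568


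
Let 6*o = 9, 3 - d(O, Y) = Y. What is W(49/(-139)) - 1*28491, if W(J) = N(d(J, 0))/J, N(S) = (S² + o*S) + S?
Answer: -2796705/98 ≈ -28538.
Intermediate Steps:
d(O, Y) = 3 - Y
o = 3/2 (o = (⅙)*9 = 3/2 ≈ 1.5000)
N(S) = S² + 5*S/2 (N(S) = (S² + 3*S/2) + S = S² + 5*S/2)
W(J) = 33/(2*J) (W(J) = ((3 - 1*0)*(5 + 2*(3 - 1*0))/2)/J = ((3 + 0)*(5 + 2*(3 + 0))/2)/J = ((½)*3*(5 + 2*3))/J = ((½)*3*(5 + 6))/J = ((½)*3*11)/J = 33/(2*J))
W(49/(-139)) - 1*28491 = 33/(2*((49/(-139)))) - 1*28491 = 33/(2*((49*(-1/139)))) - 28491 = 33/(2*(-49/139)) - 28491 = (33/2)*(-139/49) - 28491 = -4587/98 - 28491 = -2796705/98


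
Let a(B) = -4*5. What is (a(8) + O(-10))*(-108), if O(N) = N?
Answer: 3240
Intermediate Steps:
a(B) = -20
(a(8) + O(-10))*(-108) = (-20 - 10)*(-108) = -30*(-108) = 3240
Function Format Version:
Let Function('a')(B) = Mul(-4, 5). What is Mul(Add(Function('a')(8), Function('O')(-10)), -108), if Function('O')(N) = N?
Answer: 3240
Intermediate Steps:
Function('a')(B) = -20
Mul(Add(Function('a')(8), Function('O')(-10)), -108) = Mul(Add(-20, -10), -108) = Mul(-30, -108) = 3240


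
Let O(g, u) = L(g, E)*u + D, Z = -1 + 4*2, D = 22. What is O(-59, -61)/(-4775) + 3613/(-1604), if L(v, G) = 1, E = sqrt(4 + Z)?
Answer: -17189519/7659100 ≈ -2.2443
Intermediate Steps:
Z = 7 (Z = -1 + 8 = 7)
E = sqrt(11) (E = sqrt(4 + 7) = sqrt(11) ≈ 3.3166)
O(g, u) = 22 + u (O(g, u) = 1*u + 22 = u + 22 = 22 + u)
O(-59, -61)/(-4775) + 3613/(-1604) = (22 - 61)/(-4775) + 3613/(-1604) = -39*(-1/4775) + 3613*(-1/1604) = 39/4775 - 3613/1604 = -17189519/7659100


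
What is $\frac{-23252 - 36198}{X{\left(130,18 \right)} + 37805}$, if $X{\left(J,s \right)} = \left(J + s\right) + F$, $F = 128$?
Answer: $- \frac{59450}{38081} \approx -1.5611$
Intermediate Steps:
$X{\left(J,s \right)} = 128 + J + s$ ($X{\left(J,s \right)} = \left(J + s\right) + 128 = 128 + J + s$)
$\frac{-23252 - 36198}{X{\left(130,18 \right)} + 37805} = \frac{-23252 - 36198}{\left(128 + 130 + 18\right) + 37805} = - \frac{59450}{276 + 37805} = - \frac{59450}{38081}$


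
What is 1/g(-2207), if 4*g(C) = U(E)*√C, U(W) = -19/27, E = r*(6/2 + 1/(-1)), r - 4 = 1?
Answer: 108*I*√2207/41933 ≈ 0.121*I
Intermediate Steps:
r = 5 (r = 4 + 1 = 5)
E = 10 (E = 5*(6/2 + 1/(-1)) = 5*(6*(½) + 1*(-1)) = 5*(3 - 1) = 5*2 = 10)
U(W) = -19/27 (U(W) = -19*1/27 = -19/27)
g(C) = -19*√C/108 (g(C) = (-19*√C/27)/4 = -19*√C/108)
1/g(-2207) = 1/(-19*I*√2207/108) = 108*I*√2207/41933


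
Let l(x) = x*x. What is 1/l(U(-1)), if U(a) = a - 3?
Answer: 1/16 ≈ 0.062500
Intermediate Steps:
U(a) = -3 + a
l(x) = x²
1/l(U(-1)) = 1/((-3 - 1)²) = 1/((-4)²) = 1/16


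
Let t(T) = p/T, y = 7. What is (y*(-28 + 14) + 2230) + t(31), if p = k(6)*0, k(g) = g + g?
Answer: 2132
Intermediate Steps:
k(g) = 2*g
p = 0 (p = (2*6)*0 = 12*0 = 0)
t(T) = 0 (t(T) = 0/T = 0)
(y*(-28 + 14) + 2230) + t(31) = (7*(-28 + 14) + 2230) + 0 = (7*(-14) + 2230) + 0 = (-98 + 2230) + 0 = 2132 + 0 = 2132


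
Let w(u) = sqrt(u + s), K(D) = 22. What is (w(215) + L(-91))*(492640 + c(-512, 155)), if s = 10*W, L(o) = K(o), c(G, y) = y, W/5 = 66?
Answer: 10841490 + 492795*sqrt(3515) ≈ 4.0058e+7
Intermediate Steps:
W = 330 (W = 5*66 = 330)
L(o) = 22
s = 3300 (s = 10*330 = 3300)
w(u) = sqrt(3300 + u) (w(u) = sqrt(u + 3300) = sqrt(3300 + u))
(w(215) + L(-91))*(492640 + c(-512, 155)) = (sqrt(3300 + 215) + 22)*(492640 + 155) = (sqrt(3515) + 22)*492795 = (22 + sqrt(3515))*492795 = 10841490 + 492795*sqrt(3515)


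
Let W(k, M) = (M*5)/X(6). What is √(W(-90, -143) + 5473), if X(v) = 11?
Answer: 52*√2 ≈ 73.539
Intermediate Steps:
W(k, M) = 5*M/11 (W(k, M) = (M*5)/11 = (5*M)*(1/11) = 5*M/11)
√(W(-90, -143) + 5473) = √((5/11)*(-143) + 5473) = √(-65 + 5473) = √5408 = 52*√2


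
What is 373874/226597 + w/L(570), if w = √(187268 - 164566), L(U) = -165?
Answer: 373874/226597 - √22702/165 ≈ 0.73679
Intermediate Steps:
w = √22702 ≈ 150.67
373874/226597 + w/L(570) = 373874/226597 + √22702/(-165) = 373874*(1/226597) + √22702*(-1/165) = 373874/226597 - √22702/165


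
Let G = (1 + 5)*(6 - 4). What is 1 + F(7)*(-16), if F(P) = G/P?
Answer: -185/7 ≈ -26.429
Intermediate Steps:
G = 12 (G = 6*2 = 12)
F(P) = 12/P
1 + F(7)*(-16) = 1 + (12/7)*(-16) = 1 - 192/7 = -185/7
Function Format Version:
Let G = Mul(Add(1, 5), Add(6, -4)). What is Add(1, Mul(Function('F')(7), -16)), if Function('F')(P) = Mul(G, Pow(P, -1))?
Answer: Rational(-185, 7) ≈ -26.429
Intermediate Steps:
G = 12 (G = Mul(6, 2) = 12)
Function('F')(P) = Mul(12, Pow(P, -1))
Add(1, Mul(Function('F')(7), -16)) = Add(1, Mul(Mul(12, Pow(7, -1)), -16)) = Add(1, Mul(Mul(12, Rational(1, 7)), -16)) = Add(1, Mul(Rational(12, 7), -16)) = Add(1, Rational(-192, 7)) = Rational(-185, 7)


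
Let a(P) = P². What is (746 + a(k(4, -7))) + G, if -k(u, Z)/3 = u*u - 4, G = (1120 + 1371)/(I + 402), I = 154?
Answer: 1137843/556 ≈ 2046.5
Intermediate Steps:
G = 2491/556 (G = (1120 + 1371)/(154 + 402) = 2491/556 ≈ 4.4802)
k(u, Z) = 12 - 3*u² (k(u, Z) = -3*(u*u - 4) = -3*(u² - 4) = -3*(-4 + u²) = 12 - 3*u²)
(746 + a(k(4, -7))) + G = (746 + (12 - 3*4²)²) + 2491/556 = (746 + (12 - 3*16)²) + 2491/556 = (746 + (12 - 48)²) + 2491/556 = (746 + (-36)²) + 2491/556 = (746 + 1296) + 2491/556 = 2042 + 2491/556 = 1137843/556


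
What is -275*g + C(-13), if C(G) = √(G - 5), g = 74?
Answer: -20350 + 3*I*√2 ≈ -20350.0 + 4.2426*I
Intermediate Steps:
C(G) = √(-5 + G)
-275*g + C(-13) = -275*74 + √(-5 - 13) = -20350 + √(-18) = -20350 + 3*I*√2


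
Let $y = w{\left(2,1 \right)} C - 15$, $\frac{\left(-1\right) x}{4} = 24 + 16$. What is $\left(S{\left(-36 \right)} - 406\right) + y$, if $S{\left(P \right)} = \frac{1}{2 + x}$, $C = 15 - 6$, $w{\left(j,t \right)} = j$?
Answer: $- \frac{63675}{158} \approx -403.01$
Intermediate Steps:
$x = -160$ ($x = - 4 \left(24 + 16\right) = \left(-4\right) 40 = -160$)
$C = 9$ ($C = 15 - 6 = 9$)
$S{\left(P \right)} = - \frac{1}{158}$ ($S{\left(P \right)} = \frac{1}{2 - 160} = \frac{1}{-158} = - \frac{1}{158}$)
$y = 3$ ($y = 2 \cdot 9 - 15 = 18 - 15 = 3$)
$\left(S{\left(-36 \right)} - 406\right) + y = \left(- \frac{1}{158} - 406\right) + 3 = - \frac{64149}{158} + 3 = - \frac{63675}{158}$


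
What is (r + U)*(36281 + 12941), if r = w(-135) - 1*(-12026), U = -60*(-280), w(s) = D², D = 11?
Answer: 1424829234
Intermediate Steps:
w(s) = 121 (w(s) = 11² = 121)
U = 16800
r = 12147 (r = 121 - 1*(-12026) = 121 + 12026 = 12147)
(r + U)*(36281 + 12941) = (12147 + 16800)*(36281 + 12941) = 28947*49222 = 1424829234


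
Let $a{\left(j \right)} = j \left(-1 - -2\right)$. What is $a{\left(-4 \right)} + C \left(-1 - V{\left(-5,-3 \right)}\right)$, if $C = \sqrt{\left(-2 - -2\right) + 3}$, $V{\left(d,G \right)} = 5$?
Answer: $-4 - 6 \sqrt{3} \approx -14.392$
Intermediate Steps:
$C = \sqrt{3}$ ($C = \sqrt{\left(-2 + 2\right) + 3} = \sqrt{0 + 3} = \sqrt{3} \approx 1.732$)
$a{\left(j \right)} = j$ ($a{\left(j \right)} = j \left(-1 + \left(-1 + 3\right)\right) = j \left(-1 + 2\right) = j 1 = j$)
$a{\left(-4 \right)} + C \left(-1 - V{\left(-5,-3 \right)}\right) = -4 + \sqrt{3} \left(-1 - 5\right) = -4 + \sqrt{3} \left(-6\right) = -4 - 6 \sqrt{3}$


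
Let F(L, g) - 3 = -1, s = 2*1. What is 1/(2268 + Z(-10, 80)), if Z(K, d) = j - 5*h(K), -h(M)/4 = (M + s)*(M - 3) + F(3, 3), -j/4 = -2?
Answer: 1/4396 ≈ 0.00022748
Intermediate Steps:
s = 2
F(L, g) = 2 (F(L, g) = 3 - 1 = 2)
j = 8 (j = -4*(-2) = 8)
h(M) = -8 - 4*(-3 + M)*(2 + M) (h(M) = -4*((M + 2)*(M - 3) + 2) = -4*((2 + M)*(-3 + M) + 2) = -4*((-3 + M)*(2 + M) + 2) = -4*(2 + (-3 + M)*(2 + M)) = -8 - 4*(-3 + M)*(2 + M))
Z(K, d) = -72 - 20*K + 20*K**2 (Z(K, d) = 8 - 5*(16 - 4*K**2 + 4*K) = 8 + (-80 - 20*K + 20*K**2) = -72 - 20*K + 20*K**2)
1/(2268 + Z(-10, 80)) = 1/(2268 + (-72 - 20*(-10) + 20*(-10)**2)) = 1/(2268 + (-72 + 200 + 20*100)) = 1/(2268 + (-72 + 200 + 2000)) = 1/(2268 + 2128) = 1/4396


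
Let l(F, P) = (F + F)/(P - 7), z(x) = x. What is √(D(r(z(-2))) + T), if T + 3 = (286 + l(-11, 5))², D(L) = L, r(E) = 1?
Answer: √88207 ≈ 297.00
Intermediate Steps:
l(F, P) = 2*F/(-7 + P) (l(F, P) = (2*F)/(-7 + P) = 2*F/(-7 + P))
T = 88206 (T = -3 + (286 + 2*(-11)/(-7 + 5))² = -3 + (286 + 2*(-11)/(-2))² = -3 + (286 + 2*(-11)*(-½))² = -3 + (286 + 11)² = -3 + 297² = -3 + 88209 = 88206)
√(D(r(z(-2))) + T) = √(1 + 88206) = √88207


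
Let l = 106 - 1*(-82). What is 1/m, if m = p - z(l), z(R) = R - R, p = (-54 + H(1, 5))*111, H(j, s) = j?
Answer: -1/5883 ≈ -0.00016998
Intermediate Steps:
p = -5883 (p = (-54 + 1)*111 = -53*111 = -5883)
l = 188 (l = 106 + 82 = 188)
z(R) = 0
m = -5883 (m = -5883 - 1*0 = -5883 + 0 = -5883)
1/m = 1/(-5883) = -1/5883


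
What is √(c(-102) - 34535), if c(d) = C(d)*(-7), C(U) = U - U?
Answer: I*√34535 ≈ 185.84*I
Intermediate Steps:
C(U) = 0
c(d) = 0 (c(d) = 0*(-7) = 0)
√(c(-102) - 34535) = √(0 - 34535) = √(-34535) = I*√34535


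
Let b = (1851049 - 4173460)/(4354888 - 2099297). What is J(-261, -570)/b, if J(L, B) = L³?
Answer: 1028293920189/59549 ≈ 1.7268e+7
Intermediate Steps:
b = -178647/173507 (b = -2322411/2255591 = -2322411*1/2255591 = -178647/173507 ≈ -1.0296)
J(-261, -570)/b = (-261)³/(-178647/173507) = -17779581*(-173507/178647) = 1028293920189/59549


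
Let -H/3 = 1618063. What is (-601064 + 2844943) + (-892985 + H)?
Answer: -3503295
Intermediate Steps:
H = -4854189 (H = -3*1618063 = -4854189)
(-601064 + 2844943) + (-892985 + H) = (-601064 + 2844943) + (-892985 - 4854189) = 2243879 - 5747174 = -3503295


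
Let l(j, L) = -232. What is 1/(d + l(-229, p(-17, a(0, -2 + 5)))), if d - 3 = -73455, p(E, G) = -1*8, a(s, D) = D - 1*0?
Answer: -1/73684 ≈ -1.3571e-5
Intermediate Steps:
a(s, D) = D (a(s, D) = D + 0 = D)
p(E, G) = -8
d = -73452 (d = 3 - 73455 = -73452)
1/(d + l(-229, p(-17, a(0, -2 + 5)))) = 1/(-73452 - 232) = 1/(-73684) = -1/73684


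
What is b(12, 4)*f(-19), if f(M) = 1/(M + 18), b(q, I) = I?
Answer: -4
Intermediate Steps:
f(M) = 1/(18 + M)
b(12, 4)*f(-19) = 4/(18 - 19) = 4/(-1) = 4*(-1) = -4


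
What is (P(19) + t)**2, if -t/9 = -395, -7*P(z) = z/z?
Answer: 619213456/49 ≈ 1.2637e+7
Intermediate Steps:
P(z) = -1/7 (P(z) = -z/(7*z) = -1/7*1 = -1/7)
t = 3555 (t = -9*(-395) = 3555)
(P(19) + t)**2 = (-1/7 + 3555)**2 = (24884/7)**2 = 619213456/49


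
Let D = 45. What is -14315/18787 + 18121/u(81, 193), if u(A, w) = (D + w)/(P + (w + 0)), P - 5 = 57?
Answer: 5106387995/263018 ≈ 19415.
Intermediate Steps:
P = 62 (P = 5 + 57 = 62)
u(A, w) = (45 + w)/(62 + w) (u(A, w) = (45 + w)/(62 + (w + 0)) = (45 + w)/(62 + w))
-14315/18787 + 18121/u(81, 193) = -14315/18787 + 18121/(((45 + 193)/(62 + 193))) = -14315*1/18787 + 18121/((238/255)) = -14315/18787 + 18121/(((1/255)*238)) = -14315/18787 + 18121/(14/15) = -14315/18787 + 18121*(15/14) = -14315/18787 + 271815/14 = 5106387995/263018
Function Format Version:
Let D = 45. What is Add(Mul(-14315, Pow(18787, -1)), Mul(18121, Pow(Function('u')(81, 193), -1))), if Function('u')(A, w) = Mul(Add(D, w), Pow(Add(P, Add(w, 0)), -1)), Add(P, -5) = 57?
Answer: Rational(5106387995, 263018) ≈ 19415.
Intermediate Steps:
P = 62 (P = Add(5, 57) = 62)
Function('u')(A, w) = Mul(Pow(Add(62, w), -1), Add(45, w)) (Function('u')(A, w) = Mul(Add(45, w), Pow(Add(62, Add(w, 0)), -1)) = Mul(Add(45, w), Pow(Add(62, w), -1)) = Mul(Pow(Add(62, w), -1), Add(45, w)))
Add(Mul(-14315, Pow(18787, -1)), Mul(18121, Pow(Function('u')(81, 193), -1))) = Add(Mul(-14315, Pow(18787, -1)), Mul(18121, Pow(Mul(Pow(Add(62, 193), -1), Add(45, 193)), -1))) = Add(Mul(-14315, Rational(1, 18787)), Mul(18121, Pow(Mul(Pow(255, -1), 238), -1))) = Add(Rational(-14315, 18787), Mul(18121, Pow(Mul(Rational(1, 255), 238), -1))) = Add(Rational(-14315, 18787), Mul(18121, Pow(Rational(14, 15), -1))) = Add(Rational(-14315, 18787), Mul(18121, Rational(15, 14))) = Add(Rational(-14315, 18787), Rational(271815, 14)) = Rational(5106387995, 263018)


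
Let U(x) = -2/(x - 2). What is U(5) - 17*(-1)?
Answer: 49/3 ≈ 16.333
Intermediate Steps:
U(x) = -2/(-2 + x)
U(5) - 17*(-1) = -2/(-2 + 5) - 17*(-1) = -2/3 + 17 = 49/3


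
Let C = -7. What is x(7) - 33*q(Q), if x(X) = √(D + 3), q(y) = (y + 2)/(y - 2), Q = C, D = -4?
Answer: -55/3 + I ≈ -18.333 + 1.0*I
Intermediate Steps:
Q = -7
q(y) = (2 + y)/(-2 + y)
x(X) = I (x(X) = √(-4 + 3) = √(-1) = I)
x(7) - 33*q(Q) = I - 33*(2 - 7)/(-2 - 7) = I - 33*(-5)/(-9) = I - (-11)*(-5)/3 = I - 33*5/9 = I - 55/3 = -55/3 + I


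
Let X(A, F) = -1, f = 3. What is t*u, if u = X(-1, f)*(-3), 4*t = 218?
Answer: 327/2 ≈ 163.50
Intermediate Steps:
t = 109/2 (t = (¼)*218 = 109/2 ≈ 54.500)
u = 3 (u = -1*(-3) = 3)
t*u = (109/2)*3 = 327/2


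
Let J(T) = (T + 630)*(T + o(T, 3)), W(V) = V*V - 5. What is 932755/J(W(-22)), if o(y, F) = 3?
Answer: 932755/534538 ≈ 1.7450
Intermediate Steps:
W(V) = -5 + V² (W(V) = V² - 5 = -5 + V²)
J(T) = (3 + T)*(630 + T) (J(T) = (T + 630)*(T + 3) = (630 + T)*(3 + T) = (3 + T)*(630 + T))
932755/J(W(-22)) = 932755/(1890 + (-5 + (-22)²)² + 633*(-5 + (-22)²)) = 932755/(1890 + (-5 + 484)² + 633*(-5 + 484)) = 932755/(1890 + 479² + 633*479) = 932755/(1890 + 229441 + 303207) = 932755/534538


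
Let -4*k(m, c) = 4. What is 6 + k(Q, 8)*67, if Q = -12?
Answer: -61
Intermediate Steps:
k(m, c) = -1 (k(m, c) = -¼*4 = -1)
6 + k(Q, 8)*67 = 6 - 1*67 = 6 - 67 = -61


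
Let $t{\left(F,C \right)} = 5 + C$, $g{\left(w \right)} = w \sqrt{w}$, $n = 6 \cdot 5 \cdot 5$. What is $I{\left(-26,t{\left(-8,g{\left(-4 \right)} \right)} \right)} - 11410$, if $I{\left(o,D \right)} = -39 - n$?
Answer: $-11599$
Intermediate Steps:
$n = 150$ ($n = 30 \cdot 5 = 150$)
$g{\left(w \right)} = w^{\frac{3}{2}}$
$I{\left(o,D \right)} = -189$ ($I{\left(o,D \right)} = -39 - 150 = -189$)
$I{\left(-26,t{\left(-8,g{\left(-4 \right)} \right)} \right)} - 11410 = -189 - 11410 = -11599$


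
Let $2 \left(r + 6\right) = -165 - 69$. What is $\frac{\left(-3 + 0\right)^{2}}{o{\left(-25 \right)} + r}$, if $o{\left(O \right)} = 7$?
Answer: $- \frac{9}{116} \approx -0.077586$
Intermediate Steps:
$r = -123$ ($r = -6 + \frac{-165 - 69}{2} = -6 + \frac{1}{2} \left(-234\right) = -6 - 117 = -123$)
$\frac{\left(-3 + 0\right)^{2}}{o{\left(-25 \right)} + r} = \frac{\left(-3 + 0\right)^{2}}{7 - 123} = \frac{\left(-3\right)^{2}}{-116} = \left(- \frac{1}{116}\right) 9 = - \frac{9}{116}$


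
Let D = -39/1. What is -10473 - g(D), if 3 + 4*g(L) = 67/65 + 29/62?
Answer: -168818709/16120 ≈ -10473.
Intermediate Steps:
D = -39 ≈ -39.000
g(L) = -6051/16120 (g(L) = -3/4 + (67/65 + 29/62)/4 = -3/4 + (1/4)*(6039/4030) = -3/4 + 6039/16120 = -6051/16120)
-10473 - g(D) = -10473 - 1*(-6051/16120) = -10473 + 6051/16120 = -168818709/16120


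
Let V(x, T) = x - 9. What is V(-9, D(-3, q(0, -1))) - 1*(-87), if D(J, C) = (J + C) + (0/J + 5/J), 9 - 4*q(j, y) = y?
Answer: 69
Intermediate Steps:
q(j, y) = 9/4 - y/4
D(J, C) = C + J + 5/J (D(J, C) = (C + J) + (0 + 5/J) = (C + J) + 5/J = C + J + 5/J)
V(x, T) = -9 + x
V(-9, D(-3, q(0, -1))) - 1*(-87) = (-9 - 9) - 1*(-87) = -18 + 87 = 69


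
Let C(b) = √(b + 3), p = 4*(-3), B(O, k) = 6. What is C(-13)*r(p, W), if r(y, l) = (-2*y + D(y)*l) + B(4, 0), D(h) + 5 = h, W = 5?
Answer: -55*I*√10 ≈ -173.93*I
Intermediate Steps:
D(h) = -5 + h
p = -12
C(b) = √(3 + b)
r(y, l) = 6 - 2*y + l*(-5 + y) (r(y, l) = (-2*y + (-5 + y)*l) + 6 = (-2*y + l*(-5 + y)) + 6 = 6 - 2*y + l*(-5 + y))
C(-13)*r(p, W) = √(3 - 13)*(6 - 2*(-12) + 5*(-5 - 12)) = √(-10)*(6 + 24 + 5*(-17)) = (I*√10)*(6 + 24 - 85) = (I*√10)*(-55) = -55*I*√10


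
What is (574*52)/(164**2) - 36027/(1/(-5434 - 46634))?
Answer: 153820014643/82 ≈ 1.8759e+9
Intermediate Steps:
(574*52)/(164**2) - 36027/(1/(-5434 - 46634)) = 29848/26896 - 36027/(1/(-52068)) = 29848*(1/26896) - 36027/(-1/52068) = 91/82 - 36027*(-52068) = 91/82 + 1875853836 = 153820014643/82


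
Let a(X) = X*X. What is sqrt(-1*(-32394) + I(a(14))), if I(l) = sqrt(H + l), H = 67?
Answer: sqrt(32394 + sqrt(263)) ≈ 180.03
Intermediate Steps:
a(X) = X**2
I(l) = sqrt(67 + l)
sqrt(-1*(-32394) + I(a(14))) = sqrt(-1*(-32394) + sqrt(67 + 14**2)) = sqrt(32394 + sqrt(67 + 196)) = sqrt(32394 + sqrt(263))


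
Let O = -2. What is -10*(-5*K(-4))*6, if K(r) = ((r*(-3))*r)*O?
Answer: 28800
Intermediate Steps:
K(r) = 6*r**2 (K(r) = ((r*(-3))*r)*(-2) = ((-3*r)*r)*(-2) = -3*r**2*(-2) = 6*r**2)
-10*(-5*K(-4))*6 = -10*(-30*(-4)**2)*6 = -10*(-30*16)*6 = -10*(-5*96)*6 = -(-4800)*6 = -10*(-2880) = 28800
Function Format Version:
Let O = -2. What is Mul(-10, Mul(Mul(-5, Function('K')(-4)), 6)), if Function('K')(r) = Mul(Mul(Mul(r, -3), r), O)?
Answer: 28800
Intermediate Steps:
Function('K')(r) = Mul(6, Pow(r, 2)) (Function('K')(r) = Mul(Mul(Mul(r, -3), r), -2) = Mul(Mul(Mul(-3, r), r), -2) = Mul(Mul(-3, Pow(r, 2)), -2) = Mul(6, Pow(r, 2)))
Mul(-10, Mul(Mul(-5, Function('K')(-4)), 6)) = Mul(-10, Mul(Mul(-5, Mul(6, Pow(-4, 2))), 6)) = Mul(-10, Mul(Mul(-5, Mul(6, 16)), 6)) = Mul(-10, Mul(Mul(-5, 96), 6)) = Mul(-10, Mul(-480, 6)) = Mul(-10, -2880) = 28800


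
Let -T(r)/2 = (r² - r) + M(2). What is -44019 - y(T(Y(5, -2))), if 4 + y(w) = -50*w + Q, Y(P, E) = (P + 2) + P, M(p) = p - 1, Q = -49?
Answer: -57266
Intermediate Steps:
M(p) = -1 + p
Y(P, E) = 2 + 2*P (Y(P, E) = (2 + P) + P = 2 + 2*P)
T(r) = -2 - 2*r² + 2*r (T(r) = -2*((r² - r) + (-1 + 2)) = -2*((r² - r) + 1) = -2*(1 + r² - r) = -2 - 2*r² + 2*r)
y(w) = -53 - 50*w (y(w) = -4 + (-50*w - 49) = -4 + (-49 - 50*w) = -53 - 50*w)
-44019 - y(T(Y(5, -2))) = -44019 - (-53 - 50*(-2 - 2*(2 + 2*5)² + 2*(2 + 2*5))) = -44019 - (-53 - 50*(-2 - 2*(2 + 10)² + 2*(2 + 10))) = -44019 - (-53 - 50*(-2 - 2*12² + 2*12)) = -44019 - (-53 - 50*(-2 - 2*144 + 24)) = -44019 - (-53 - 50*(-2 - 288 + 24)) = -44019 - (-53 - 50*(-266)) = -44019 - (-53 + 13300) = -44019 - 1*13247 = -44019 - 13247 = -57266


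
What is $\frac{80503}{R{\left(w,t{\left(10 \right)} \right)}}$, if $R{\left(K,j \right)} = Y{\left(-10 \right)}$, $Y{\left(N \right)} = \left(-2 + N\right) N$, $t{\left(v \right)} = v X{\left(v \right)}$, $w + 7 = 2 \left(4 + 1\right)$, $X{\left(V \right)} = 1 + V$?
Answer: $\frac{80503}{120} \approx 670.86$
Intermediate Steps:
$w = 3$ ($w = -7 + 2 \left(4 + 1\right) = -7 + 2 \cdot 5 = -7 + 10 = 3$)
$t{\left(v \right)} = v \left(1 + v\right)$
$Y{\left(N \right)} = N \left(-2 + N\right)$
$R{\left(K,j \right)} = 120$ ($R{\left(K,j \right)} = - 10 \left(-2 - 10\right) = \left(-10\right) \left(-12\right) = 120$)
$\frac{80503}{R{\left(w,t{\left(10 \right)} \right)}} = \frac{80503}{120}$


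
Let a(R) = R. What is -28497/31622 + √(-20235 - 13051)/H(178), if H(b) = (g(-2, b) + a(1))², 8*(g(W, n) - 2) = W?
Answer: -28497/31622 + 16*I*√33286/121 ≈ -0.90118 + 24.125*I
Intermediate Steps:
g(W, n) = 2 + W/8
H(b) = 121/16 (H(b) = ((2 + (⅛)*(-2)) + 1)² = ((2 - ¼) + 1)² = (7/4 + 1)² = (11/4)² = 121/16)
-28497/31622 + √(-20235 - 13051)/H(178) = -28497/31622 + √(-20235 - 13051)/(121/16) = -28497*1/31622 + √(-33286)*(16/121) = -28497/31622 + (I*√33286)*(16/121) = -28497/31622 + 16*I*√33286/121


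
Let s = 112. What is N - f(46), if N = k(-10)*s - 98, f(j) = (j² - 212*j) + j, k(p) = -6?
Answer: 6820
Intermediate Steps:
f(j) = j² - 211*j
N = -770 (N = -6*112 - 98 = -672 - 98 = -770)
N - f(46) = -770 - 46*(-211 + 46) = -770 - 46*(-165) = -770 - 1*(-7590) = -770 + 7590 = 6820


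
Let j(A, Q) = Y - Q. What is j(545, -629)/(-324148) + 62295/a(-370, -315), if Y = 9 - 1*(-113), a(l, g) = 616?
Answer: 458916751/4538072 ≈ 101.13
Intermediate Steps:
Y = 122 (Y = 9 + 113 = 122)
j(A, Q) = 122 - Q
j(545, -629)/(-324148) + 62295/a(-370, -315) = (122 - 1*(-629))/(-324148) + 62295/616 = (122 + 629)*(-1/324148) + 62295*(1/616) = 751*(-1/324148) + 62295/616 = -751/324148 + 62295/616 = 458916751/4538072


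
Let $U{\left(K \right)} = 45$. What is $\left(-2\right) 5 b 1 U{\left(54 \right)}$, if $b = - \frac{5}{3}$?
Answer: $750$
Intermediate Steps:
$b = - \frac{5}{3}$ ($b = \left(-5\right) \frac{1}{3} = - \frac{5}{3} \approx -1.6667$)
$\left(-2\right) 5 b 1 U{\left(54 \right)} = \left(-2\right) 5 \left(- \frac{5}{3}\right) 1 \cdot 45 = \left(-10\right) \left(- \frac{5}{3}\right) 1 \cdot 45 = \frac{50}{3} \cdot 1 \cdot 45 = \frac{50}{3} \cdot 45 = 750$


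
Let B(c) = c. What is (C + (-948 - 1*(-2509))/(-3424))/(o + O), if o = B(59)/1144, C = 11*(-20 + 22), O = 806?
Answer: 10548681/394668644 ≈ 0.026728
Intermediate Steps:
C = 22 (C = 11*2 = 22)
o = 59/1144 ≈ 0.051573
(C + (-948 - 1*(-2509))/(-3424))/(o + O) = (22 + (-948 - 1*(-2509))/(-3424))/(59/1144 + 806) = (22 + (-948 + 2509)*(-1/3424))/(922123/1144) = (22 + 1561*(-1/3424))*(1144/922123) = (22 - 1561/3424)*(1144/922123) = (73767/3424)*(1144/922123) = 10548681/394668644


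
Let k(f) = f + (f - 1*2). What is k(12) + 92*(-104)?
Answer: -9546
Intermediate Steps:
k(f) = -2 + 2*f (k(f) = f + (f - 2) = f + (-2 + f) = -2 + 2*f)
k(12) + 92*(-104) = (-2 + 2*12) + 92*(-104) = (-2 + 24) - 9568 = 22 - 9568 = -9546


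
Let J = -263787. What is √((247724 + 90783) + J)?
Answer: 4*√4670 ≈ 273.35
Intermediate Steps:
√((247724 + 90783) + J) = √((247724 + 90783) - 263787) = √(338507 - 263787) = √74720 = 4*√4670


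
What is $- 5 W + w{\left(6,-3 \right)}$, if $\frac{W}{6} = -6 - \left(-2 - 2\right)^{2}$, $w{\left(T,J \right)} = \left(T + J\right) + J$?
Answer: $660$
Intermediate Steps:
$w{\left(T,J \right)} = T + 2 J$ ($w{\left(T,J \right)} = \left(J + T\right) + J = T + 2 J$)
$W = -132$ ($W = 6 \left(-6 - \left(-2 - 2\right)^{2}\right) = 6 \left(-6 - \left(-4\right)^{2}\right) = 6 \left(-6 - 16\right) = 6 \left(-22\right) = -132$)
$- 5 W + w{\left(6,-3 \right)} = \left(-5\right) \left(-132\right) + \left(6 + 2 \left(-3\right)\right) = 660 + \left(6 - 6\right) = 660 + 0 = 660$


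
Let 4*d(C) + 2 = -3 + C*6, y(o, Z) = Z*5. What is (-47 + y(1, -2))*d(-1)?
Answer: 627/4 ≈ 156.75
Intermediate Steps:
y(o, Z) = 5*Z
d(C) = -5/4 + 3*C/2 (d(C) = -1/2 + (-3 + C*6)/4 = -1/2 + (-3 + 6*C)/4 = -1/2 + (-3/4 + 3*C/2) = -5/4 + 3*C/2)
(-47 + y(1, -2))*d(-1) = (-47 + 5*(-2))*(-5/4 + (3/2)*(-1)) = (-47 - 10)*(-5/4 - 3/2) = -57*(-11/4) = 627/4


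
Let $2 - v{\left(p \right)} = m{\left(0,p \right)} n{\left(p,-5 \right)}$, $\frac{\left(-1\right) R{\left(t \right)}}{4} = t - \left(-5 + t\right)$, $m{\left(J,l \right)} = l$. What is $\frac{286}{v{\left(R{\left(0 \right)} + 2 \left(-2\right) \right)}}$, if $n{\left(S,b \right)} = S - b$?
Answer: $- \frac{143}{227} \approx -0.62996$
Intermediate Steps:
$R{\left(t \right)} = -20$ ($R{\left(t \right)} = - 4 \left(t - \left(-5 + t\right)\right) = \left(-4\right) 5 = -20$)
$v{\left(p \right)} = 2 - p \left(5 + p\right)$ ($v{\left(p \right)} = 2 - p \left(p - -5\right) = 2 - p \left(p + 5\right) = 2 - p \left(5 + p\right)$)
$\frac{286}{v{\left(R{\left(0 \right)} + 2 \left(-2\right) \right)}} = \frac{286}{2 - \left(-20 + 2 \left(-2\right)\right) \left(5 + \left(-20 + 2 \left(-2\right)\right)\right)} = \frac{286}{2 - \left(-20 - 4\right) \left(5 - 24\right)} = \frac{286}{2 - - 24 \left(5 - 24\right)} = \frac{286}{2 - \left(-24\right) \left(-19\right)} = \frac{286}{2 - 456} = \frac{286}{-454} = 286 \left(- \frac{1}{454}\right) = - \frac{143}{227}$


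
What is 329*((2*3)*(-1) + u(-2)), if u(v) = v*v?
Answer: -658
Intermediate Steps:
u(v) = v**2
329*((2*3)*(-1) + u(-2)) = 329*((2*3)*(-1) + (-2)**2) = 329*(6*(-1) + 4) = 329*(-6 + 4) = 329*(-2) = -658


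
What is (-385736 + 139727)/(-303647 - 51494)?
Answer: 246009/355141 ≈ 0.69271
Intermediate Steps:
(-385736 + 139727)/(-303647 - 51494) = -246009/(-355141) = -246009*(-1/355141) = 246009/355141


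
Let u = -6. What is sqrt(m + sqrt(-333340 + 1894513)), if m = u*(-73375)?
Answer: sqrt(440250 + sqrt(1561173)) ≈ 664.45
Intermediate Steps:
m = 440250 (m = -6*(-73375) = 440250)
sqrt(m + sqrt(-333340 + 1894513)) = sqrt(440250 + sqrt(-333340 + 1894513)) = sqrt(440250 + sqrt(1561173))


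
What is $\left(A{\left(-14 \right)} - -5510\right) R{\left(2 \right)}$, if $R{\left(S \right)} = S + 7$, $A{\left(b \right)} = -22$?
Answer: $49392$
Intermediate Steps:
$R{\left(S \right)} = 7 + S$
$\left(A{\left(-14 \right)} - -5510\right) R{\left(2 \right)} = \left(-22 - -5510\right) \left(7 + 2\right) = \left(-22 + 5510\right) 9 = 5488 \cdot 9 = 49392$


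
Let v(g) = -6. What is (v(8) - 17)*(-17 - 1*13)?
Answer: 690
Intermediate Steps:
(v(8) - 17)*(-17 - 1*13) = (-6 - 17)*(-17 - 1*13) = -23*(-17 - 13) = -23*(-30) = 690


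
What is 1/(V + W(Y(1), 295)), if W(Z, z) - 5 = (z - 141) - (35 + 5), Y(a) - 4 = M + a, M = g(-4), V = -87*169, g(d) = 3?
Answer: -1/14584 ≈ -6.8568e-5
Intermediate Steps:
V = -14703
M = 3
Y(a) = 7 + a (Y(a) = 4 + (3 + a) = 7 + a)
W(Z, z) = -176 + z (W(Z, z) = 5 + ((z - 141) - (35 + 5)) = 5 + ((-141 + z) - 1*40) = 5 + ((-141 + z) - 40) = 5 + (-181 + z) = -176 + z)
1/(V + W(Y(1), 295)) = 1/(-14703 + (-176 + 295)) = 1/(-14703 + 119) = 1/(-14584) = -1/14584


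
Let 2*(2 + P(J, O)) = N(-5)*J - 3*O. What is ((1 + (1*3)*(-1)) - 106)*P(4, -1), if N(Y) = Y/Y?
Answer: -162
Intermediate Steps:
N(Y) = 1
P(J, O) = -2 + J/2 - 3*O/2 (P(J, O) = -2 + (1*J - 3*O)/2 = -2 + (J - 3*O)/2 = -2 + (J/2 - 3*O/2) = -2 + J/2 - 3*O/2)
((1 + (1*3)*(-1)) - 106)*P(4, -1) = ((1 + (1*3)*(-1)) - 106)*(-2 + (1/2)*4 - 3/2*(-1)) = ((1 + 3*(-1)) - 106)*(-2 + 2 + 3/2) = ((1 - 3) - 106)*(3/2) = (-2 - 106)*(3/2) = -108*3/2 = -162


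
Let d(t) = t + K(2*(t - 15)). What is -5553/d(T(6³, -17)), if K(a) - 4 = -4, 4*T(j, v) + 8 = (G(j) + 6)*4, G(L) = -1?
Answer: -1851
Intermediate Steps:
T(j, v) = 3 (T(j, v) = -2 + ((-1 + 6)*4)/4 = -2 + (5*4)/4 = -2 + (¼)*20 = -2 + 5 = 3)
K(a) = 0 (K(a) = 4 - 4 = 0)
d(t) = t (d(t) = t + 0 = t)
-5553/d(T(6³, -17)) = -5553/3 = -5553*⅓ = -1851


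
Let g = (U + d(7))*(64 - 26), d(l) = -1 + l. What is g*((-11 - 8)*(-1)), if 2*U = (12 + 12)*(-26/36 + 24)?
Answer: 618032/3 ≈ 2.0601e+5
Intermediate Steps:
U = 838/3 (U = ((12 + 12)*(-26/36 + 24))/2 = (24*(-26*1/36 + 24))/2 = (24*(-13/18 + 24))/2 = (24*(419/18))/2 = (1/2)*(1676/3) = 838/3 ≈ 279.33)
g = 32528/3 (g = (838/3 + (-1 + 7))*(64 - 26) = (838/3 + 6)*38 = (856/3)*38 = 32528/3 ≈ 10843.)
g*((-11 - 8)*(-1)) = 32528*((-11 - 8)*(-1))/3 = 32528*(-19*(-1))/3 = (32528/3)*19 = 618032/3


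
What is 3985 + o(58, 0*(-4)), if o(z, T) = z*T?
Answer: 3985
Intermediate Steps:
o(z, T) = T*z
3985 + o(58, 0*(-4)) = 3985 + (0*(-4))*58 = 3985 + 0*58 = 3985 + 0 = 3985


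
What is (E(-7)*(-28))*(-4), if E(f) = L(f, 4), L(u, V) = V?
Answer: 448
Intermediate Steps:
E(f) = 4
(E(-7)*(-28))*(-4) = (4*(-28))*(-4) = -112*(-4) = 448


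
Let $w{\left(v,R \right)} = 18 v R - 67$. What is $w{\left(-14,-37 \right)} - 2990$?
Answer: $6267$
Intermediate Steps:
$w{\left(v,R \right)} = -67 + 18 R v$ ($w{\left(v,R \right)} = 18 R v - 67 = -67 + 18 R v$)
$w{\left(-14,-37 \right)} - 2990 = \left(-67 + 18 \left(-37\right) \left(-14\right)\right) - 2990 = \left(-67 + 9324\right) - 2990 = 9257 - 2990 = 6267$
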